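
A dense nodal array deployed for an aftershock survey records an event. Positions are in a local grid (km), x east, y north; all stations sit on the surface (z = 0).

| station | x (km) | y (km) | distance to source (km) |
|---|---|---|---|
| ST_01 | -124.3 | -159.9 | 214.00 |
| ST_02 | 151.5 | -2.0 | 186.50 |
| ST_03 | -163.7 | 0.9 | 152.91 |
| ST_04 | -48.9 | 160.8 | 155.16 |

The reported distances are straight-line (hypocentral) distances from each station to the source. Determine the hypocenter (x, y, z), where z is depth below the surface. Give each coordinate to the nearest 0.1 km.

(-24.0, 19.6, 59.3)

Each station gives a sphere (x−x_i)² + (y−y_i)² + z² = d_i² (stations at z=0).
Subtracting the ST_01 sphere from ST_02 and ST_03: z² cancels, leaving linear equations in x and y:
551.6 x + 315.8 y = -7048.50
-78.8 x + 321.6 y = 8194.53
Solving: x ≈ -24.000, y ≈ 19.600 km (keep extra digits for the depth step; rounded: -24.0, 19.6).
Then from the ST_01 sphere: z² = 214.00² − (x + 124.3)² − (y + 159.9)² with x = -24.000, y = 19.600, so z ≈ 59.293 ≈ 59.3 km.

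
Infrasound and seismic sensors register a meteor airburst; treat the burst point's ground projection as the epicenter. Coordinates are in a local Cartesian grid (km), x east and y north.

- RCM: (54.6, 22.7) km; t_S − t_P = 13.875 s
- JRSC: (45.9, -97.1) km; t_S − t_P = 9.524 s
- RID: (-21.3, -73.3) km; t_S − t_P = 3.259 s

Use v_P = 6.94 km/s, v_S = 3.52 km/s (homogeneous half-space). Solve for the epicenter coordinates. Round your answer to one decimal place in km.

(-7.3, -54.7)

Distance from S−P lag: d = Δt · v_P v_S / (v_P − v_S) = Δt · (6.94·3.52)/(6.94−3.52) ≈ 7.1429·Δt.
So d_RCM = 99.11, d_JRSC = 68.03, d_RID = 23.28 km.
Circle about each station: (x − 54.6)² + (y − 22.7)² = 99.11²; (x − 45.9)² + (y + 97.1)² = 68.03²; (x + 21.3)² + (y + 73.3)² = 23.28².
Subtracting pairs of circle equations eliminates x²+y² and gives linear equations (the radical axes):
-17.4 x − 239.6 y = 13233.48
-151.8 x − 192.0 y = 11610.96
Solving the 2×2 system: x ≈ -7.3, y ≈ -54.7 km.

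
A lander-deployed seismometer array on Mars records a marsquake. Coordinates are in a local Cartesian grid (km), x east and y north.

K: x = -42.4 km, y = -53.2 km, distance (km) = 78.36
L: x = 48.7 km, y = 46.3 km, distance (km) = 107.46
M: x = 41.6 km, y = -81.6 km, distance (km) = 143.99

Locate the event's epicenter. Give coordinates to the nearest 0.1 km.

Circle about each station: (x + 42.4)² + (y + 53.2)² = 78.36²; (x − 48.7)² + (y − 46.3)² = 107.46²; (x − 41.6)² + (y + 81.6)² = 143.99².
Subtracting pairs of circle equations eliminates x²+y² and gives linear equations (the radical axes):
182.2 x + 199.0 y = -5519.98
168.0 x − 56.8 y = -10831.71
Solving the 2×2 system: x ≈ -56.4, y ≈ 23.9 km.

-56.4 km east, 23.9 km north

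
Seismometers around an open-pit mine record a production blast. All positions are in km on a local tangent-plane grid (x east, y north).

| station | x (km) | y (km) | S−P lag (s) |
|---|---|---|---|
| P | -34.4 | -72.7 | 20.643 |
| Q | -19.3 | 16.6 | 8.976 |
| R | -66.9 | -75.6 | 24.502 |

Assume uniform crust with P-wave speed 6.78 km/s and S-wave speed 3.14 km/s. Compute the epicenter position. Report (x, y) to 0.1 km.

31.9 km east, 28.2 km north

Distance from S−P lag: d = Δt · v_P v_S / (v_P − v_S) = Δt · (6.78·3.14)/(6.78−3.14) ≈ 5.8487·Δt.
So d_P = 120.73, d_Q = 52.50, d_R = 143.30 km.
Circle about each station: (x + 34.4)² + (y + 72.7)² = 120.73²; (x + 19.3)² + (y − 16.6)² = 52.50²; (x + 66.9)² + (y + 75.6)² = 143.30².
Subtracting the P equation from the Q and R equations removes the quadratic terms:
30.2 x + 178.6 y = 5998.88
-65.0 x − 5.8 y = -2236.84
Solving the 2×2 system: x ≈ 31.9, y ≈ 28.2 km.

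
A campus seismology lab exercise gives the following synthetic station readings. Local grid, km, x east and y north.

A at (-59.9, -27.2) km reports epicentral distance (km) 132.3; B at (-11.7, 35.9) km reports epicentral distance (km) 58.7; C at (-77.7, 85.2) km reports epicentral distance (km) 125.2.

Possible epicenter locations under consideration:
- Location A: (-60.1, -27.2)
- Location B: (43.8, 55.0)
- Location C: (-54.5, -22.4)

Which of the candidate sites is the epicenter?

For each candidate, compare |candidate − station| to the reported distance:
Location A: residuals A 132.1, B 20.8, C 11.4 → max 132.1 km
Location B: residuals A 0.0, B 0.0, C 0.0 → max 0.0 km
Location C: residuals A 125.1, B 13.6, C 15.1 → max 125.1 km
Only Location B has all residuals ≈ 0.

Location B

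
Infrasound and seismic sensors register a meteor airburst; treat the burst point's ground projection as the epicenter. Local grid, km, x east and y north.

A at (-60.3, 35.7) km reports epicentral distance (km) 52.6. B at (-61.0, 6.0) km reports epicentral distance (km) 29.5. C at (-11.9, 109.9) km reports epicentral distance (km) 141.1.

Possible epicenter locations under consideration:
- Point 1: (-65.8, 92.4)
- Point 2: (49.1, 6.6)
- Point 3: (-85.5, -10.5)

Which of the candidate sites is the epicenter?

For each candidate, compare |candidate − station| to the reported distance:
Point 1: residuals A 4.4, B 57.0, C 84.4 → max 84.4 km
Point 2: residuals A 60.6, B 80.6, C 21.1 → max 80.6 km
Point 3: residuals A 0.0, B 0.0, C 0.0 → max 0.0 km
Only Point 3 has all residuals ≈ 0.

Point 3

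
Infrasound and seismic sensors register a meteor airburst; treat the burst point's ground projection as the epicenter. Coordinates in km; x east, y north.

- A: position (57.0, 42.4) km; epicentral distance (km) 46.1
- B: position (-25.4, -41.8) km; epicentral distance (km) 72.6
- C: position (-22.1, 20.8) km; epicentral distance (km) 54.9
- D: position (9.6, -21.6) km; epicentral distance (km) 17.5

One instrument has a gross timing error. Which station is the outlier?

D

Solve using three stations at a time. Using A, B, C (subtract circle equations pairwise → linear system) gives (x, y) ≈ (30.4, 4.7).
Distances from that point to each station vs reported:
  A: calculated 46.2 vs reported 46.1 → residual 0.1 km
  B: calculated 72.6 vs reported 72.6 → residual 0.0 km
  C: calculated 54.9 vs reported 54.9 → residual 0.0 km
  D: calculated 33.5 vs reported 17.5 → residual 16.0 km
A, B, C are mutually consistent (residuals ≈ 0); D is off by 16.0 km.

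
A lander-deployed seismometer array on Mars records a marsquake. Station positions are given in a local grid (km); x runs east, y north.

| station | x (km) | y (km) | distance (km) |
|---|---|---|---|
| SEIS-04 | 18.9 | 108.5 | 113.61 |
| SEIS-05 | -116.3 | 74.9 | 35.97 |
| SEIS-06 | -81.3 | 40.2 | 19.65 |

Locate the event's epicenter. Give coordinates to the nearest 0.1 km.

Circle about each station: (x − 18.9)² + (y − 108.5)² = 113.61²; (x + 116.3)² + (y − 74.9)² = 35.97²; (x + 81.3)² + (y − 40.2)² = 19.65².
Subtracting the SEIS-04 equation from the SEIS-05 and SEIS-06 equations removes the quadratic terms:
-270.4 x − 67.2 y = 18619.63
-200.4 x − 136.6 y = 8617.38
Solving the 2×2 system: x ≈ -83.7, y ≈ 59.7 km.

-83.7 km east, 59.7 km north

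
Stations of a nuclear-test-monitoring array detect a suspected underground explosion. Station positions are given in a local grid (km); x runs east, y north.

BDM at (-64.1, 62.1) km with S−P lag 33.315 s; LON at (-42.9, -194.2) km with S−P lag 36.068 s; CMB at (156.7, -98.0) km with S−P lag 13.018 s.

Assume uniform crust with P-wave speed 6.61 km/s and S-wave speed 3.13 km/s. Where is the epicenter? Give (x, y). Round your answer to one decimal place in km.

(105.8, -39.7)

Distance from S−P lag: d = Δt · v_P v_S / (v_P − v_S) = Δt · (6.61·3.13)/(6.61−3.13) ≈ 5.9452·Δt.
So d_BDM = 198.06, d_LON = 214.43, d_CMB = 77.39 km.
Circle about each station: (x + 64.1)² + (y − 62.1)² = 198.06²; (x + 42.9)² + (y + 194.2)² = 214.43²; (x − 156.7)² + (y + 98.0)² = 77.39².
Subtracting the BDM equation from the LON and CMB equations removes the quadratic terms:
42.4 x − 512.6 y = 24836.37
441.6 x − 320.2 y = 59432.22
Solving the 2×2 system: x ≈ 105.8, y ≈ -39.7 km.
Check against BDM (with the unrounded x, y): √((x + 64.1)²+(y − 62.1)²) = 198.06 ≈ 198.06 km. ✓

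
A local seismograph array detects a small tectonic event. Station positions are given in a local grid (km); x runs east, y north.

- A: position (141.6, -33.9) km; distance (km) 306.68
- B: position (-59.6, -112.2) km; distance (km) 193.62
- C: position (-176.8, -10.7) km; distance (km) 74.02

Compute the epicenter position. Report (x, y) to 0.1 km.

Circle about each station: (x − 141.6)² + (y + 33.9)² = 306.68²; (x + 59.6)² + (y + 112.2)² = 193.62²; (x + 176.8)² + (y + 10.7)² = 74.02².
Subtracting the A equation from the B and C equations removes the quadratic terms:
-402.4 x − 156.6 y = 51505.15
-636.8 x + 46.4 y = 98746.62
Solving the 2×2 system: x ≈ -150.8, y ≈ 58.6 km.

x ≈ -150.8 km, y ≈ 58.6 km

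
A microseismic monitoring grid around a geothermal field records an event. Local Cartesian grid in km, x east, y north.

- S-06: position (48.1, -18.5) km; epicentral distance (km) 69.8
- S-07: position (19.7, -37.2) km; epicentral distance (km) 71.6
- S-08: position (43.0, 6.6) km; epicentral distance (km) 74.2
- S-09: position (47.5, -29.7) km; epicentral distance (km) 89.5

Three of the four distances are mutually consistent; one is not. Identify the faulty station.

S-06

Solve using three stations at a time. Using S-07, S-08, S-09 (subtract circle equations pairwise → linear system) gives (x, y) ≈ (-30.9, 13.5).
Distances from that point to each station vs reported:
  S-06: calculated 85.3 vs reported 69.8 → residual 15.5 km
  S-07: calculated 71.7 vs reported 71.6 → residual 0.1 km
  S-08: calculated 74.3 vs reported 74.2 → residual 0.1 km
  S-09: calculated 89.5 vs reported 89.5 → residual 0.0 km
S-07, S-08, S-09 are mutually consistent (residuals ≈ 0); S-06 is off by 15.5 km.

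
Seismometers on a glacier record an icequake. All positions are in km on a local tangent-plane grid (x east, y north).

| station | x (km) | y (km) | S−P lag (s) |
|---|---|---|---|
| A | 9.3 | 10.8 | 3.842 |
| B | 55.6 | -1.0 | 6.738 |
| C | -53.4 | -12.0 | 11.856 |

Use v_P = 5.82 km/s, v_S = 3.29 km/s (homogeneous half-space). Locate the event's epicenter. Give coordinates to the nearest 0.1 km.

x ≈ 21.7 km, y ≈ 37.1 km

Distance from S−P lag: d = Δt · v_P v_S / (v_P − v_S) = Δt · (5.82·3.29)/(5.82−3.29) ≈ 7.5683·Δt.
So d_A = 29.08, d_B = 51.00, d_C = 89.73 km.
Circle about each station: (x − 9.3)² + (y − 10.8)² = 29.08²; (x − 55.6)² + (y + 1.0)² = 51.00²; (x + 53.4)² + (y + 12.0)² = 89.73².
Subtracting the A equation from the B and C equations removes the quadratic terms:
92.6 x − 23.6 y = 1133.88
-125.4 x − 45.6 y = -4413.40
Solving the 2×2 system: x ≈ 21.7, y ≈ 37.1 km.
Check against A (with the unrounded x, y): √((x − 9.3)²+(y − 10.8)²) = 29.08 ≈ 29.08 km. ✓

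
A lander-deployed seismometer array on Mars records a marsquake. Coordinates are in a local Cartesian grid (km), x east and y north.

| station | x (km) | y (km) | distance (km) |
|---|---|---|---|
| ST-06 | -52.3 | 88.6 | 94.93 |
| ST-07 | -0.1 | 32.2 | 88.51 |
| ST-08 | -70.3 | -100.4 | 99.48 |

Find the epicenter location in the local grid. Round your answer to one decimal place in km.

Circle about each station: (x + 52.3)² + (y − 88.6)² = 94.93²; (x + 0.1)² + (y − 32.2)² = 88.51²; (x + 70.3)² + (y + 100.4)² = 99.48².
Subtracting the ST-06 equation from the ST-07 and ST-08 equations removes the quadratic terms:
104.4 x − 112.8 y = -8370.72
-36.0 x − 378.0 y = 3552.43
Solving the 2×2 system: x ≈ -81.9, y ≈ -1.6 km.
Check against ST-06 (with the unrounded x, y): √((x + 52.3)²+(y − 88.6)²) = 94.93 ≈ 94.93 km. ✓

x ≈ -81.9 km, y ≈ -1.6 km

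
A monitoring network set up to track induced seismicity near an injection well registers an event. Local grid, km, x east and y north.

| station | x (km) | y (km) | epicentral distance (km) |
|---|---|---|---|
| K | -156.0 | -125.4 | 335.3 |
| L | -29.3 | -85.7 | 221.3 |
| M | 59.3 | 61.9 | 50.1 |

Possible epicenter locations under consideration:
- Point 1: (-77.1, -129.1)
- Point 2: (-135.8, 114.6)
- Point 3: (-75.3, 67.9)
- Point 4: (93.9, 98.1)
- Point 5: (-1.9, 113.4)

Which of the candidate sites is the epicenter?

Point 4

For each candidate, compare |candidate − station| to the reported distance:
Point 1: residuals K 256.3, L 156.7, M 184.6 → max 256.3 km
Point 2: residuals K 94.5, L 5.6, M 152.0 → max 152.0 km
Point 3: residuals K 125.8, L 61.0, M 84.6 → max 125.8 km
Point 4: residuals K 0.0, L 0.0, M 0.0 → max 0.0 km
Point 5: residuals K 51.1, L 20.3, M 29.9 → max 51.1 km
Only Point 4 has all residuals ≈ 0.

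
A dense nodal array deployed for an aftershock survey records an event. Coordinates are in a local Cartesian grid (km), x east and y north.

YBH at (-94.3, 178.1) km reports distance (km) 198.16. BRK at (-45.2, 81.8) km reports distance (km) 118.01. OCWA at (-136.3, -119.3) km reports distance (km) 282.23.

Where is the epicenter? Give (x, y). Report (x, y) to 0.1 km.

Circle about each station: (x + 94.3)² + (y − 178.1)² = 198.16²; (x + 45.2)² + (y − 81.8)² = 118.01²; (x + 136.3)² + (y + 119.3)² = 282.23².
Subtracting the YBH equation from the BRK and OCWA equations removes the quadratic terms:
98.2 x − 192.6 y = -6536.79
-84.0 x − 594.8 y = -48188.31
Solving the 2×2 system: x ≈ 72.3, y ≈ 70.8 km.
Check against YBH (with the unrounded x, y): √((x + 94.3)²+(y − 178.1)²) = 198.16 ≈ 198.16 km. ✓

(72.3, 70.8)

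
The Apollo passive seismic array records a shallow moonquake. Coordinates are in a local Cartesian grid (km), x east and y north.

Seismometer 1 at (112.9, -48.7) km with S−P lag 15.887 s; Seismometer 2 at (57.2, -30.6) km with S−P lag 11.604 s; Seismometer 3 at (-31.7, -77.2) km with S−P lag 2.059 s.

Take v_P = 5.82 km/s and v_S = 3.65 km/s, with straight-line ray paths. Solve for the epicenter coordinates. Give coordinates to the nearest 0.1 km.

Distance from S−P lag: d = Δt · v_P v_S / (v_P − v_S) = Δt · (5.82·3.65)/(5.82−3.65) ≈ 9.7894·Δt.
So d_Seismometer 1 = 155.52, d_Seismometer 2 = 113.60, d_Seismometer 3 = 20.16 km.
Circle about each station: (x − 112.9)² + (y + 48.7)² = 155.52²; (x − 57.2)² + (y + 30.6)² = 113.60²; (x + 31.7)² + (y + 77.2)² = 20.16².
Subtracting pairs of circle equations eliminates x²+y² and gives linear equations (the radical axes):
-111.4 x + 36.2 y = 371.61
-289.2 x − 57.0 y = 15626.67
Solving the 2×2 system: x ≈ -34.9, y ≈ -97.1 km.
Check against Seismometer 1 (with the unrounded x, y): √((x − 112.9)²+(y + 48.7)²) = 155.52 ≈ 155.52 km. ✓

-34.9 km east, -97.1 km north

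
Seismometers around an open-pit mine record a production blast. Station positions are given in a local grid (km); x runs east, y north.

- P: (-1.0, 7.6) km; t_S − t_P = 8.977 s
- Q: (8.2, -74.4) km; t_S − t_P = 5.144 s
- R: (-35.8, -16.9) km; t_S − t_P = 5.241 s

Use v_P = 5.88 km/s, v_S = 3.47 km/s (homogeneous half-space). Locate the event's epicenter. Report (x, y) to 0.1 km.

Distance from S−P lag: d = Δt · v_P v_S / (v_P − v_S) = Δt · (5.88·3.47)/(5.88−3.47) ≈ 8.4662·Δt.
So d_P = 76.00, d_Q = 43.55, d_R = 44.37 km.
Circle about each station: (x + 1.0)² + (y − 7.6)² = 76.00²; (x − 8.2)² + (y + 74.4)² = 43.55²; (x + 35.8)² + (y + 16.9)² = 44.37².
Subtracting pairs of circle equations eliminates x²+y² and gives linear equations (the radical axes):
18.4 x − 164.0 y = 9423.24
-69.6 x − 49.0 y = 5315.79
Solving the 2×2 system: x ≈ -33.3, y ≈ -61.2 km.

-33.3 km east, -61.2 km north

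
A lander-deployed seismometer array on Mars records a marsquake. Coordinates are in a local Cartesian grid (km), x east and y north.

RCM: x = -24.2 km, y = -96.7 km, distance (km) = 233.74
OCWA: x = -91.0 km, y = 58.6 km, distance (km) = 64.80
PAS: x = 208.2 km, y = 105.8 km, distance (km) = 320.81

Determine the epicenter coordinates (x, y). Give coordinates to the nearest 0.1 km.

Circle about each station: (x + 24.2)² + (y + 96.7)² = 233.74²; (x + 91.0)² + (y − 58.6)² = 64.80²; (x − 208.2)² + (y − 105.8)² = 320.81².
Subtracting pairs of circle equations eliminates x²+y² and gives linear equations (the radical axes):
-133.6 x + 310.6 y = 52213.78
464.8 x + 405.0 y = -3680.32
Solving the 2×2 system: x ≈ -112.3, y ≈ 119.8 km.
Check against RCM (with the unrounded x, y): √((x + 24.2)²+(y + 96.7)²) = 233.74 ≈ 233.74 km. ✓

x ≈ -112.3 km, y ≈ 119.8 km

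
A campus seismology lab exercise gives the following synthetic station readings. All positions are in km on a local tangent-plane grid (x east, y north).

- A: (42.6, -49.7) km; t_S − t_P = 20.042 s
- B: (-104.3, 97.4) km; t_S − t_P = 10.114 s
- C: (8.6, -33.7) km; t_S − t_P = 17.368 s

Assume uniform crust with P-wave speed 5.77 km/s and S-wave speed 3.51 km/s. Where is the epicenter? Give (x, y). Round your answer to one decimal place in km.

(-16.5, 119.9)

Distance from S−P lag: d = Δt · v_P v_S / (v_P − v_S) = Δt · (5.77·3.51)/(5.77−3.51) ≈ 8.9614·Δt.
So d_A = 179.60, d_B = 90.64, d_C = 155.64 km.
Circle about each station: (x − 42.6)² + (y + 49.7)² = 179.60²; (x + 104.3)² + (y − 97.4)² = 90.64²; (x − 8.6)² + (y + 33.7)² = 155.64².
Subtracting pairs of circle equations eliminates x²+y² and gives linear equations (the radical axes):
-293.8 x + 294.2 y = 40120.95
-68.0 x + 32.0 y = 4957.15
Solving the 2×2 system: x ≈ -16.5, y ≈ 119.9 km.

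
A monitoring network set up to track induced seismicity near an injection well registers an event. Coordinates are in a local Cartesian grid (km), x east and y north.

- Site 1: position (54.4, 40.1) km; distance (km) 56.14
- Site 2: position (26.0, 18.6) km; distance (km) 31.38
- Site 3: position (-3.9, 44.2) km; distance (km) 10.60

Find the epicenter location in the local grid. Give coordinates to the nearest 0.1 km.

Circle about each station: (x − 54.4)² + (y − 40.1)² = 56.14²; (x − 26.0)² + (y − 18.6)² = 31.38²; (x + 3.9)² + (y − 44.2)² = 10.60².
Subtracting pairs of circle equations eliminates x²+y² and gives linear equations (the radical axes):
-56.8 x − 43.0 y = -1378.41
-116.6 x + 8.2 y = 440.82
Solving the 2×2 system: x ≈ -1.4, y ≈ 33.9 km.
Check against Site 1 (with the unrounded x, y): √((x − 54.4)²+(y − 40.1)²) = 56.14 ≈ 56.14 km. ✓

(-1.4, 33.9)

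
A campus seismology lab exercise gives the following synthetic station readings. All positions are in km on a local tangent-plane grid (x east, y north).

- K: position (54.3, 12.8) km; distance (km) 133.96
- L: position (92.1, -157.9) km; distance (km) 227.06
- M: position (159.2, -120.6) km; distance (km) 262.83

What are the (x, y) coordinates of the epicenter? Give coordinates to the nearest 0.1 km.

x ≈ -78.1 km, y ≈ -7.6 km

Circle about each station: (x − 54.3)² + (y − 12.8)² = 133.96²; (x − 92.1)² + (y + 157.9)² = 227.06²; (x − 159.2)² + (y + 120.6)² = 262.83².
Subtracting the K equation from the L and M equations removes the quadratic terms:
75.6 x − 341.4 y = -3308.47
209.8 x − 266.8 y = -14357.66
Solving the 2×2 system: x ≈ -78.1, y ≈ -7.6 km.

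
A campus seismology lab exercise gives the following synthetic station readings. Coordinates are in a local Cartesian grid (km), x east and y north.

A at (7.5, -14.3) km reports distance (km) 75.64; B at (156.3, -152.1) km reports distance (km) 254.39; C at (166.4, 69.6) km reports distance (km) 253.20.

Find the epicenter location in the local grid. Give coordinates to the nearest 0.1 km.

x ≈ -66.6 km, y ≈ -29.5 km

Circle about each station: (x − 7.5)² + (y + 14.3)² = 75.64²; (x − 156.3)² + (y + 152.1)² = 254.39²; (x − 166.4)² + (y − 69.6)² = 253.20².
Subtracting the A equation from the B and C equations removes the quadratic terms:
297.6 x − 275.6 y = -11689.50
317.8 x + 167.8 y = -26116.45
Solving the 2×2 system: x ≈ -66.6, y ≈ -29.5 km.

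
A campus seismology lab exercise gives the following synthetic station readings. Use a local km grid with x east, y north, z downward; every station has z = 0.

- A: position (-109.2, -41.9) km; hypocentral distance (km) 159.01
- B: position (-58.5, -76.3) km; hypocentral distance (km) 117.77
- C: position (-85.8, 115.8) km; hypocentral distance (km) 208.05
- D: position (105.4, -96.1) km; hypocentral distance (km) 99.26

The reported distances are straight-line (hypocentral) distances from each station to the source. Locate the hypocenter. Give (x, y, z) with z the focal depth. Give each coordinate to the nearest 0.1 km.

Each station gives a sphere (x−x_i)² + (y−y_i)² + z² = d_i² (stations at z=0).
Subtracting the A sphere from B and C: z² cancels, leaving linear equations in x and y:
101.4 x − 68.8 y = 6978.10
46.8 x + 315.4 y = -10909.59
Solving: x ≈ 41.200, y ≈ -40.703 km (keep extra digits for the depth step; rounded: 41.2, -40.7).
Then from the A sphere: z² = 159.01² − (x + 109.2)² − (y + 41.9)² with x = 41.200, y = -40.703, so z ≈ 51.600 ≈ 51.6 km.
Check against D (with the unrounded solution): distance 99.26 ≈ 99.26 km. ✓

x ≈ 41.2 km, y ≈ -40.7 km, depth ≈ 51.6 km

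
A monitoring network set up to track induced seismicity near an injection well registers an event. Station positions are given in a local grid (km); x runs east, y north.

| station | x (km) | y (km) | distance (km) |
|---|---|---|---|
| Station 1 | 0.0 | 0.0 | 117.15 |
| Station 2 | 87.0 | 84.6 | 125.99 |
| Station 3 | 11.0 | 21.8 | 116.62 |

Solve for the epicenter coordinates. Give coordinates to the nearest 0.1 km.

(110.4, -39.2)

Circle about each station: x² + y² = 117.15²; (x − 87.0)² + (y − 84.6)² = 125.99²; (x − 11.0)² + (y − 21.8)² = 116.62².
Subtracting pairs of circle equations eliminates x²+y² and gives linear equations (the radical axes):
174.0 x + 169.2 y = 12576.80
22.0 x + 43.6 y = 720.14
Solving the 2×2 system: x ≈ 110.4, y ≈ -39.2 km.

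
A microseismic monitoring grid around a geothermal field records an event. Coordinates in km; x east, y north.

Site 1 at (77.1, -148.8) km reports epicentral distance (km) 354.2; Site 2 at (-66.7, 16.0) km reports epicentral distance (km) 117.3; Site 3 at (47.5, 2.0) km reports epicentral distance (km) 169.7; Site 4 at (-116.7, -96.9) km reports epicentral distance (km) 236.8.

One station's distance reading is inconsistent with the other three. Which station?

Site 1

Solve using three stations at a time. Using Site 2, Site 3, Site 4 (subtract circle equations pairwise → linear system) gives (x, y) ≈ (-60.2, 133.0).
Distances from that point to each station vs reported:
  Site 1: calculated 313.5 vs reported 354.2 → residual 40.7 km
  Site 2: calculated 117.2 vs reported 117.3 → residual 0.1 km
  Site 3: calculated 169.6 vs reported 169.7 → residual 0.1 km
  Site 4: calculated 236.7 vs reported 236.8 → residual 0.1 km
Site 2, Site 3, Site 4 are mutually consistent (residuals ≈ 0); Site 1 is off by 40.7 km.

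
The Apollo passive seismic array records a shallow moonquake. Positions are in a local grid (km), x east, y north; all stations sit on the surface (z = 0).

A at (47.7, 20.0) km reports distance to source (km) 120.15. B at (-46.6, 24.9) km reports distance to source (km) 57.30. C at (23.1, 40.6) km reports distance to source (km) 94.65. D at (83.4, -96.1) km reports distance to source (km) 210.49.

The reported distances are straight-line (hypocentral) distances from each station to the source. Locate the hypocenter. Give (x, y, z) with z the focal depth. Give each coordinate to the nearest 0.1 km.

x ≈ -57.0 km, y ≈ 52.9 km, depth ≈ 48.9 km

Each station gives a sphere (x−x_i)² + (y−y_i)² + z² = d_i² (stations at z=0).
Subtracting the A sphere from B and C: z² cancels, leaving linear equations in x and y:
-188.6 x + 9.8 y = 11269.01
-49.2 x + 41.2 y = 4984.08
Solving: x ≈ -57.002, y ≈ 52.903 km (keep extra digits for the depth step; rounded: -57.0, 52.9).
Then from the A sphere: z² = 120.15² − (x − 47.7)² − (y − 20.0)² with x = -57.002, y = 52.903, so z ≈ 48.897 ≈ 48.9 km.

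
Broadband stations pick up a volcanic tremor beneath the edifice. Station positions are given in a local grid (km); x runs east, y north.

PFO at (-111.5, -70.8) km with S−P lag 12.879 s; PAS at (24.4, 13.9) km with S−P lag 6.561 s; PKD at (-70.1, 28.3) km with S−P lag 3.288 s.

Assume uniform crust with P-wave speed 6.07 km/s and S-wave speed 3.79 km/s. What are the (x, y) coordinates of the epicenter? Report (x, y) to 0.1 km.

Distance from S−P lag: d = Δt · v_P v_S / (v_P − v_S) = Δt · (6.07·3.79)/(6.07−3.79) ≈ 10.0900·Δt.
So d_PFO = 129.95, d_PAS = 66.20, d_PKD = 33.18 km.
Circle about each station: (x + 111.5)² + (y + 70.8)² = 129.95²; (x − 24.4)² + (y − 13.9)² = 66.20²; (x + 70.1)² + (y − 28.3)² = 33.18².
Subtracting the PFO equation from the PAS and PKD equations removes the quadratic terms:
271.8 x + 169.4 y = -4151.76
82.8 x + 198.2 y = 4056.10
Solving the 2×2 system: x ≈ -37.9, y ≈ 36.3 km.

(-37.9, 36.3)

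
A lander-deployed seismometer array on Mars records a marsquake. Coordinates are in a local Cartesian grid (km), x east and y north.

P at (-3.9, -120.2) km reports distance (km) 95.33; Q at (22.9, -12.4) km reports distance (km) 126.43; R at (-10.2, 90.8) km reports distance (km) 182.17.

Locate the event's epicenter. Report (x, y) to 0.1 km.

Circle about each station: (x + 3.9)² + (y + 120.2)² = 95.33²; (x − 22.9)² + (y + 12.4)² = 126.43²; (x + 10.2)² + (y − 90.8)² = 182.17².
Subtracting the P equation from the Q and R equations removes the quadratic terms:
53.6 x + 215.6 y = -20681.82
-12.6 x + 422.0 y = -30212.67
Solving the 2×2 system: x ≈ -87.4, y ≈ -74.2 km.

x ≈ -87.4 km, y ≈ -74.2 km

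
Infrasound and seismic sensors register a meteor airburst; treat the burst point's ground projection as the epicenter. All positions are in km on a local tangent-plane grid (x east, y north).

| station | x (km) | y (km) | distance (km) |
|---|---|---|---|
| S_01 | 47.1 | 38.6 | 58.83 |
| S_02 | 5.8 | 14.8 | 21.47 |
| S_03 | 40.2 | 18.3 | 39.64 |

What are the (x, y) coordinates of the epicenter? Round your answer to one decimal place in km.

9.2 km east, -6.4 km north

Circle about each station: (x − 47.1)² + (y − 38.6)² = 58.83²; (x − 5.8)² + (y − 14.8)² = 21.47²; (x − 40.2)² + (y − 18.3)² = 39.64².
Subtracting the S_01 equation from the S_02 and S_03 equations removes the quadratic terms:
-82.6 x − 47.6 y = -455.68
-13.8 x − 40.6 y = 132.20
Solving the 2×2 system: x ≈ 9.2, y ≈ -6.4 km.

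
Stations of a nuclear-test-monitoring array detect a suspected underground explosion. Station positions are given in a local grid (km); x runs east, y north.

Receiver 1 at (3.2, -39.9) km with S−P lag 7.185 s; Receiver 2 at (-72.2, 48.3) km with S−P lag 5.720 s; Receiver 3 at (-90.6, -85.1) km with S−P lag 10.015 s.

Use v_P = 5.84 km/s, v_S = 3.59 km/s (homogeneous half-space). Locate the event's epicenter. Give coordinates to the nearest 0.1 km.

x ≈ -51.0 km, y ≈ -0.6 km

Distance from S−P lag: d = Δt · v_P v_S / (v_P − v_S) = Δt · (5.84·3.59)/(5.84−3.59) ≈ 9.3180·Δt.
So d_Receiver 1 = 66.95, d_Receiver 2 = 53.30, d_Receiver 3 = 93.32 km.
Circle about each station: (x − 3.2)² + (y + 39.9)² = 66.95²; (x + 72.2)² + (y − 48.3)² = 53.30²; (x + 90.6)² + (y + 85.1)² = 93.32².
Subtracting pairs of circle equations eliminates x²+y² and gives linear equations (the radical axes):
-150.8 x + 176.4 y = 7584.89
-187.6 x − 90.4 y = 9621.80
Solving the 2×2 system: x ≈ -51.0, y ≈ -0.6 km.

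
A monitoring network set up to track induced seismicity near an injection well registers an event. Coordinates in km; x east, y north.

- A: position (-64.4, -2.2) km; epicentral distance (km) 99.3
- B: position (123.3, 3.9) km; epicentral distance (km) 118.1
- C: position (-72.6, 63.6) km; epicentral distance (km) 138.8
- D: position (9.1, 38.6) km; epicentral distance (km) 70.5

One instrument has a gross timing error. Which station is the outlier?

Solve using three stations at a time. Using A, C, D (subtract circle equations pairwise → linear system) gives (x, y) ≈ (31.4, -28.3).
Distances from that point to each station vs reported:
  A: calculated 99.3 vs reported 99.3 → residual 0.0 km
  B: calculated 97.3 vs reported 118.1 → residual 20.8 km
  C: calculated 138.8 vs reported 138.8 → residual 0.0 km
  D: calculated 70.5 vs reported 70.5 → residual 0.0 km
A, C, D are mutually consistent (residuals ≈ 0); B is off by 20.8 km.

B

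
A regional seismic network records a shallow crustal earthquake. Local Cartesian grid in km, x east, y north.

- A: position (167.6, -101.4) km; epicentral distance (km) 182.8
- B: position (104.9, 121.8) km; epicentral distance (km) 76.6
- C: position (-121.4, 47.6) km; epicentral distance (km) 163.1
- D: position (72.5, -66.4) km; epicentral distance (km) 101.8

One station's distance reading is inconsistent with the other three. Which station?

Solve using three stations at a time. Using A, C, D (subtract circle equations pairwise → linear system) gives (x, y) ≈ (41.1, 30.8).
Distances from that point to each station vs reported:
  A: calculated 183.0 vs reported 182.8 → residual 0.2 km
  B: calculated 111.1 vs reported 76.6 → residual 34.5 km
  C: calculated 163.3 vs reported 163.1 → residual 0.2 km
  D: calculated 102.2 vs reported 101.8 → residual 0.4 km
A, C, D are mutually consistent (residuals ≈ 0); B is off by 34.5 km.

B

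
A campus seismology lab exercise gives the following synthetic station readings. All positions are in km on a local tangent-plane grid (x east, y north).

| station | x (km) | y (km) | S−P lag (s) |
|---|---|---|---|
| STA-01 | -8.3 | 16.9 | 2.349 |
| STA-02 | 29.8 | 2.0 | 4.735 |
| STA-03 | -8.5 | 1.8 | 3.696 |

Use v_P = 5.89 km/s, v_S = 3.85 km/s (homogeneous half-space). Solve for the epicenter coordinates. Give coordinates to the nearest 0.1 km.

x ≈ -3.7 km, y ≈ 42.6 km

Distance from S−P lag: d = Δt · v_P v_S / (v_P − v_S) = Δt · (5.89·3.85)/(5.89−3.85) ≈ 11.1159·Δt.
So d_STA-01 = 26.11, d_STA-02 = 52.63, d_STA-03 = 41.08 km.
Circle about each station: (x + 8.3)² + (y − 16.9)² = 26.11²; (x − 29.8)² + (y − 2.0)² = 52.63²; (x + 8.5)² + (y − 1.8)² = 41.08².
Subtracting pairs of circle equations eliminates x²+y² and gives linear equations (the radical axes):
76.2 x − 29.8 y = -1550.64
-0.4 x − 30.2 y = -1284.84
Solving the 2×2 system: x ≈ -3.7, y ≈ 42.6 km.
Check against STA-01 (with the unrounded x, y): √((x + 8.3)²+(y − 16.9)²) = 26.10 ≈ 26.11 km. ✓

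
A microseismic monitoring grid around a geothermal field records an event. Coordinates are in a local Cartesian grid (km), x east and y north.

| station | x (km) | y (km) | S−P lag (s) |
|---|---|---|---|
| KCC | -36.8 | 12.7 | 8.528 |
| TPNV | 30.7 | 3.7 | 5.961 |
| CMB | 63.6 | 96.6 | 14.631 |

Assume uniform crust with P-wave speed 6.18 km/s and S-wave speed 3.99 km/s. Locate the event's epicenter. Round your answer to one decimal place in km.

Distance from S−P lag: d = Δt · v_P v_S / (v_P − v_S) = Δt · (6.18·3.99)/(6.18−3.99) ≈ 11.2595·Δt.
So d_KCC = 96.02, d_TPNV = 67.12, d_CMB = 164.74 km.
Circle about each station: (x + 36.8)² + (y − 12.7)² = 96.02²; (x − 30.7)² + (y − 3.7)² = 67.12²; (x − 63.6)² + (y − 96.6)² = 164.74².
Subtracting the KCC equation from the TPNV and CMB equations removes the quadratic terms:
135.0 x − 18.0 y = 4155.40
200.8 x + 167.8 y = -6058.44
Solving the 2×2 system: x ≈ 22.4, y ≈ -62.9 km.
Check against KCC (with the unrounded x, y): √((x + 36.8)²+(y − 12.7)²) = 96.02 ≈ 96.02 km. ✓

22.4 km east, -62.9 km north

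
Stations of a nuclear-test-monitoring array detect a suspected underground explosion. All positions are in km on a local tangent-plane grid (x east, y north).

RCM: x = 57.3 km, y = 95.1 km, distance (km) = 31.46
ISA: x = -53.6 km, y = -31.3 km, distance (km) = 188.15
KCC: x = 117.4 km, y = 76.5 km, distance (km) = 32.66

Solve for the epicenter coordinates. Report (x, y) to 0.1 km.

Circle about each station: (x − 57.3)² + (y − 95.1)² = 31.46²; (x + 53.6)² + (y + 31.3)² = 188.15²; (x − 117.4)² + (y − 76.5)² = 32.66².
Subtracting pairs of circle equations eliminates x²+y² and gives linear equations (the radical axes):
-221.8 x − 252.8 y = -42885.34
120.2 x − 37.2 y = 7230.77
Solving the 2×2 system: x ≈ 88.6, y ≈ 91.9 km.

88.6 km east, 91.9 km north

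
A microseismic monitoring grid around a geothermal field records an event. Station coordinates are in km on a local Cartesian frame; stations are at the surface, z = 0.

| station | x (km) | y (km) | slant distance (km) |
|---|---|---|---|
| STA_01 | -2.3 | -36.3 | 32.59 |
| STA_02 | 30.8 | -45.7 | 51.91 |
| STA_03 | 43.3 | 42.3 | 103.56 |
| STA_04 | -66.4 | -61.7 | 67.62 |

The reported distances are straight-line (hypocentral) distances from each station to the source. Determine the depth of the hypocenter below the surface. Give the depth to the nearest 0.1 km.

depth ≈ 31.3 km

Each station gives a sphere (x−x_i)² + (y−y_i)² + z² = d_i² (stations at z=0).
Subtracting the STA_01 sphere from STA_02 and STA_03: z² cancels, leaving linear equations in x and y:
66.2 x − 18.8 y = 81.61
91.2 x + 157.2 y = -7321.37
Solving: x ≈ -10.297, y ≈ -40.600 km (keep extra digits for the depth step; rounded: -10.3, -40.6).
Then from the STA_01 sphere: z² = 32.59² − (x + 2.3)² − (y + 36.3)² with x = -10.297, y = -40.600, so z ≈ 31.300 ≈ 31.3 km.
Check against STA_04 (with the unrounded solution): distance 67.62 ≈ 67.62 km. ✓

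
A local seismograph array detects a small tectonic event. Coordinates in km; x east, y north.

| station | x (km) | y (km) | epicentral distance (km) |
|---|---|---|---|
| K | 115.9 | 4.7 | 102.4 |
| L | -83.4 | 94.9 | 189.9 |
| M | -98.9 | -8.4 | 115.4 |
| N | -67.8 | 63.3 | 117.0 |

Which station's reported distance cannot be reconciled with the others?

Solve using three stations at a time. Using K, M, N (subtract circle equations pairwise → linear system) gives (x, y) ≈ (16.1, -18.3).
Distances from that point to each station vs reported:
  K: calculated 102.4 vs reported 102.4 → residual 0.0 km
  L: calculated 150.7 vs reported 189.9 → residual 39.2 km
  M: calculated 115.4 vs reported 115.4 → residual 0.0 km
  N: calculated 117.0 vs reported 117.0 → residual 0.0 km
K, M, N are mutually consistent (residuals ≈ 0); L is off by 39.2 km.

L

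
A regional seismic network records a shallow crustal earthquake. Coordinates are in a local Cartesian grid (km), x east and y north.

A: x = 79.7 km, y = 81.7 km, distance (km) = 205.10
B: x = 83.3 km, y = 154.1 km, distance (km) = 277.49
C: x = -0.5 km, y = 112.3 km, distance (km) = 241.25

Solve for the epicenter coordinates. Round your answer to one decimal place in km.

Circle about each station: (x − 79.7)² + (y − 81.7)² = 205.10²; (x − 83.3)² + (y − 154.1)² = 277.49²; (x + 0.5)² + (y − 112.3)² = 241.25².
Subtracting the A equation from the B and C equations removes the quadratic terms:
7.2 x + 144.8 y = -17275.97
-160.4 x + 61.2 y = -16550.99
Solving the 2×2 system: x ≈ 56.6, y ≈ -122.1 km.

(56.6, -122.1)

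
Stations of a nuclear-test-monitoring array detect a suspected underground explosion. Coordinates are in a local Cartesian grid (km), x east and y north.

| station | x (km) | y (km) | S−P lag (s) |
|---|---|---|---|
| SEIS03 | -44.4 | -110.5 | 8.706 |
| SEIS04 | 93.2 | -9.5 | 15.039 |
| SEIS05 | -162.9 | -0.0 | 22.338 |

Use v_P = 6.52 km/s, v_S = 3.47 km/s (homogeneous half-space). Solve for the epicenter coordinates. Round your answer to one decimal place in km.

(-7.5, -57.5)

Distance from S−P lag: d = Δt · v_P v_S / (v_P − v_S) = Δt · (6.52·3.47)/(6.52−3.47) ≈ 7.4178·Δt.
So d_SEIS03 = 64.58, d_SEIS04 = 111.56, d_SEIS05 = 165.70 km.
Circle about each station: (x + 44.4)² + (y + 110.5)² = 64.58²; (x − 93.2)² + (y + 9.5)² = 111.56²; (x + 162.9)² + y² = 165.70².
Subtracting the SEIS03 equation from the SEIS04 and SEIS05 equations removes the quadratic terms:
275.2 x + 202.0 y = -13680.18
-237.0 x + 221.0 y = -10931.11
Solving the 2×2 system: x ≈ -7.5, y ≈ -57.5 km.
Check against SEIS03 (with the unrounded x, y): √((x + 44.4)²+(y + 110.5)²) = 64.58 ≈ 64.58 km. ✓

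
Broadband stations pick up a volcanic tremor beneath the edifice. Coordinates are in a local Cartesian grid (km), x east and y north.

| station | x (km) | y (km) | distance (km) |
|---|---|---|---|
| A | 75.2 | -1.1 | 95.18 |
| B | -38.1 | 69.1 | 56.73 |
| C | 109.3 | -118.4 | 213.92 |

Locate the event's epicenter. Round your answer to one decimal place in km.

(18.3, 75.2)

Circle about each station: (x − 75.2)² + (y + 1.1)² = 95.18²; (x + 38.1)² + (y − 69.1)² = 56.73²; (x − 109.3)² + (y + 118.4)² = 213.92².
Subtracting the A equation from the B and C equations removes the quadratic terms:
-226.6 x + 140.4 y = 6411.11
68.2 x − 234.6 y = -16393.73
Solving the 2×2 system: x ≈ 18.3, y ≈ 75.2 km.
Check against A (with the unrounded x, y): √((x − 75.2)²+(y + 1.1)²) = 95.18 ≈ 95.18 km. ✓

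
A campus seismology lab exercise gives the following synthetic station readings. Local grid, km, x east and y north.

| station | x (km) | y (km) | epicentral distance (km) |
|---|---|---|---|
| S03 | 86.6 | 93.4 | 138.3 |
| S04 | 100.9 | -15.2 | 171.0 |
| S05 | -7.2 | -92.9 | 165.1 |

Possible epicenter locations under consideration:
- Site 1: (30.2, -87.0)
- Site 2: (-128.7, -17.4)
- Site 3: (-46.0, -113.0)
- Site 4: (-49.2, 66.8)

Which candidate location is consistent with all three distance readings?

For each candidate, compare |candidate − station| to the reported distance:
Site 1: residuals S03 50.7, S04 70.2, S05 127.2 → max 127.2 km
Site 2: residuals S03 103.8, S04 58.6, S05 22.1 → max 103.8 km
Site 3: residuals S03 107.0, S04 5.5, S05 121.4 → max 121.4 km
Site 4: residuals S03 0.1, S04 0.0, S05 0.0 → max 0.1 km
Only Site 4 has all residuals ≈ 0.

Site 4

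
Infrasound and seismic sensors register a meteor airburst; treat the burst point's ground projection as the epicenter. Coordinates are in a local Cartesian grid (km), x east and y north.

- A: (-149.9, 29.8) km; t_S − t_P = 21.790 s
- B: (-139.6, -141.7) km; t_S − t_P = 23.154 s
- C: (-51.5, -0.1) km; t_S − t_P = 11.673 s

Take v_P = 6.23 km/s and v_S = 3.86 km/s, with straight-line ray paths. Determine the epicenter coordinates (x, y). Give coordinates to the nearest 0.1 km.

Distance from S−P lag: d = Δt · v_P v_S / (v_P − v_S) = Δt · (6.23·3.86)/(6.23−3.86) ≈ 10.1468·Δt.
So d_A = 221.10, d_B = 234.94, d_C = 118.44 km.
Circle about each station: (x + 149.9)² + (y − 29.8)² = 221.10²; (x + 139.6)² + (y + 141.7)² = 234.94²; (x + 51.5)² + (y + 0.1)² = 118.44².
Subtracting the A equation from the B and C equations removes the quadratic terms:
20.6 x − 343.0 y = 9897.41
196.8 x − 59.8 y = 14151.39
Solving the 2×2 system: x ≈ 64.3, y ≈ -25.0 km.
Check against A (with the unrounded x, y): √((x + 149.9)²+(y − 29.8)²) = 221.11 ≈ 221.10 km. ✓

x ≈ 64.3 km, y ≈ -25.0 km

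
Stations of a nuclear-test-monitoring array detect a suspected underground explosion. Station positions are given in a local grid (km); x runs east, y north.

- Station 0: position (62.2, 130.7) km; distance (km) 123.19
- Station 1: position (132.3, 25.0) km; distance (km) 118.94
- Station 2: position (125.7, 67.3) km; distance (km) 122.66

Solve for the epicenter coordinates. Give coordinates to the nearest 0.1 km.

13.6 km east, 17.5 km north

Circle about each station: (x − 62.2)² + (y − 130.7)² = 123.19²; (x − 132.3)² + (y − 25.0)² = 118.94²; (x − 125.7)² + (y − 67.3)² = 122.66².
Subtracting the Station 0 equation from the Station 1 and Station 2 equations removes the quadratic terms:
140.2 x − 211.4 y = -1793.99
127.0 x − 126.8 y = -491.25
Solving the 2×2 system: x ≈ 13.6, y ≈ 17.5 km.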